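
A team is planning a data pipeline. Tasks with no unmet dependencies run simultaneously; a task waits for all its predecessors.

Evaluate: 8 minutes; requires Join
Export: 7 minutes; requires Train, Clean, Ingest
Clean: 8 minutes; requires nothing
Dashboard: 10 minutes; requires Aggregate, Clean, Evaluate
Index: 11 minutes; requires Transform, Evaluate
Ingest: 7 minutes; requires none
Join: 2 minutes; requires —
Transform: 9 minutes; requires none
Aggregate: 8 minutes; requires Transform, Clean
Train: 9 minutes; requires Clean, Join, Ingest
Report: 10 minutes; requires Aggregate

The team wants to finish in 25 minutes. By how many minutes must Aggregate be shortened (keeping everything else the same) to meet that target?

Current finish: 27 minutes; target: 25.
Aggregate is on every critical path, so each minute cut from Aggregate cuts the finish by one (this holds down to a finish of 24).
Need 27 − 25 = 2 minutes off Aggregate → Aggregate becomes 6 minutes, finish becomes 25.

2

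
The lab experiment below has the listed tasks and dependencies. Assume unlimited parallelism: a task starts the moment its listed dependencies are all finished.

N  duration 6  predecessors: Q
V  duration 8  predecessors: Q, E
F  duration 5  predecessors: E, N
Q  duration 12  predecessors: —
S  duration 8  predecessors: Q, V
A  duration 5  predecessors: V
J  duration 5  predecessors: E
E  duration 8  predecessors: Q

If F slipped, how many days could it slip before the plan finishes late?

11

Critical path: Q→E→V→S = 12+8+8+8 = 36, so the finish is 36 days.
The longest chain containing F totals 25 days.
Slack of F = 31 − 20 = 11 days.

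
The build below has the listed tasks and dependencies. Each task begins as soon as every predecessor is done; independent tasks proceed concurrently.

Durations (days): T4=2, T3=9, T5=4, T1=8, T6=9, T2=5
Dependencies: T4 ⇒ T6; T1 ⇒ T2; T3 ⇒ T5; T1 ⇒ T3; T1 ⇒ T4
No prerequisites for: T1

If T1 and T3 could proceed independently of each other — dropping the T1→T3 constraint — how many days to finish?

19

With the dependency in place, T1→T3→T5 = 8+9+4 = 21 sets the finish at 21 days.
Without T1→T3, T3's earliest start moves from 8 to 0.
After: T1→T4→T6 = 8+2+9 = 19 → 19 days.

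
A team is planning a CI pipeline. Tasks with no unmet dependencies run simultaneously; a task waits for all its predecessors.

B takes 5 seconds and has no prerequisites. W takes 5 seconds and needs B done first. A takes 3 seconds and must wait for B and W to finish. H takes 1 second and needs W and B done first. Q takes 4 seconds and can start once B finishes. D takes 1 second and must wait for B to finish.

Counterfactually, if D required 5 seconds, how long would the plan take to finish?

Baseline: B→W→A = 5+5+3 = 13 → 13 seconds.
The longest path through D is only 6 seconds, so D has float 7.
That remains the longest chain; total 13 seconds.

13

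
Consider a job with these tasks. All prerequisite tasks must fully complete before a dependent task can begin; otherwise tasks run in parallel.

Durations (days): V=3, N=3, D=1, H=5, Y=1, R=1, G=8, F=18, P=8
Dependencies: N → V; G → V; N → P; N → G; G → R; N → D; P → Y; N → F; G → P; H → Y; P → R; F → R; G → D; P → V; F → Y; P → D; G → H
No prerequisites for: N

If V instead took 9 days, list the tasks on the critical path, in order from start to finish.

Critical path before the change: N→G→P→V = 3+8+8+3 = 22 giving 22 days.
V is on the critical path; changing it to 9 makes that path 28 days.
The critical path is still N→G→P→V; finish is now 28 days.

N, G, P, V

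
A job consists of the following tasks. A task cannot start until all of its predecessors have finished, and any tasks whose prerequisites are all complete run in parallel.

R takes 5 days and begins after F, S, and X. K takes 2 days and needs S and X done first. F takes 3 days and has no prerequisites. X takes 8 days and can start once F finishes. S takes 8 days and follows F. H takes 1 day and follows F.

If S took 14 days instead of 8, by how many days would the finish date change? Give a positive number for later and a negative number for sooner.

As given, the longest chain is F→S→R = 3+8+5 = 16, so the finish is 16 days.
Since S is critical, the +6 change carries straight to that chain (now 22 days).
That remains the longest chain; total 22 days.
Change in finish: 22 − 16 = +6 days.

6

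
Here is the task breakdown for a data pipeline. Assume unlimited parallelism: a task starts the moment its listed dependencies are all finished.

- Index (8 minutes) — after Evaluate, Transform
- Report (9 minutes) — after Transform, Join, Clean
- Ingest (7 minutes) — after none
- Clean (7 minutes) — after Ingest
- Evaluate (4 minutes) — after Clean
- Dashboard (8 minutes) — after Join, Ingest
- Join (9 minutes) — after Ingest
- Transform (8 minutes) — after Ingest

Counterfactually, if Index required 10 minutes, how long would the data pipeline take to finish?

Baseline: Ingest→Clean→Evaluate→Index = 7+7+4+8 = 26 → 26 minutes.
Index lies on that path, so at 10 minutes the path becomes 28 minutes.
No other chain overtakes it, so the finish is 28 minutes.

28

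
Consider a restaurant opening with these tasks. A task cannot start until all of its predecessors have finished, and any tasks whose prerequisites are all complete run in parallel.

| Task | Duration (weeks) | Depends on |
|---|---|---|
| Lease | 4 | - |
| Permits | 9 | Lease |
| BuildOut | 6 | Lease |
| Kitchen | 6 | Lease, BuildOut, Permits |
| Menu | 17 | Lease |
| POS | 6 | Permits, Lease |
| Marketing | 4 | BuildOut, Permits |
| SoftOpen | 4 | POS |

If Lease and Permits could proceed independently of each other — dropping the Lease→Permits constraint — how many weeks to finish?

21

Original critical path: Lease→Permits→POS→SoftOpen = 4+9+6+4 = 23 ⇒ 23 weeks.
Without Lease→Permits, Permits's earliest start moves from 4 to 0.
After: Lease→Menu = 4+17 = 21 → 21 weeks.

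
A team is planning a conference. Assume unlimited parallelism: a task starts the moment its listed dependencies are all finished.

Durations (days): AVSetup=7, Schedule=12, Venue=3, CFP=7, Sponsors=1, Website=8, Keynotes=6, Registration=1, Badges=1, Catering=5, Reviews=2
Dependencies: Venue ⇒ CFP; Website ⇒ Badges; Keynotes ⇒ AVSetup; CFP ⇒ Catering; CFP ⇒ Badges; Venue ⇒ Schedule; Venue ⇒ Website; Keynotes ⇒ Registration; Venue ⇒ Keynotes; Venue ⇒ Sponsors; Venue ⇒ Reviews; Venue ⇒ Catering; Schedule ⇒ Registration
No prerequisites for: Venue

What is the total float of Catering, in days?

Critical path: Venue→Schedule→Registration = 3+12+1 = 16, so the finish is 16 days.
Catering finishes as early as 15 and must finish by 16.
So Catering can slip 16 − 15 = 1 day.

1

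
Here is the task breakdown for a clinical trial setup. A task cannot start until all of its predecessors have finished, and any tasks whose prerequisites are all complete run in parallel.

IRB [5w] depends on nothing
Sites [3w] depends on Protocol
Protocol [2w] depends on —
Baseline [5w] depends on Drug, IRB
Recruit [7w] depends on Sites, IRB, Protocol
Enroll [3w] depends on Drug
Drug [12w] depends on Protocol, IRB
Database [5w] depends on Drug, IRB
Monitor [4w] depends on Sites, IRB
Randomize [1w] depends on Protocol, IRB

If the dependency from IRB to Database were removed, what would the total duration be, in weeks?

22

With the dependency in place, IRB→Drug→Baseline = 5+12+5 = 22 sets the finish at 22 weeks.
Dropping IRB→Database doesn't change Database's earliest start (17); another predecessor still binds.
New critical path: IRB→Drug→Baseline = 5+12+5 = 22 ⇒ 22 weeks.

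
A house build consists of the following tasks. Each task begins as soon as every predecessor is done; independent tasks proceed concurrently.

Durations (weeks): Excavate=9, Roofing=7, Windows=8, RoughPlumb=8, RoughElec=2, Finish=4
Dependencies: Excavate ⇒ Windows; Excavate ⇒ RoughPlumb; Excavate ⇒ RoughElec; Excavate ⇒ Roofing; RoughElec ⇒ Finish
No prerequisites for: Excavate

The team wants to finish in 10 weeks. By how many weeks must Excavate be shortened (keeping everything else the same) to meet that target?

7

Current finish: 17 weeks; target: 10.
Excavate is on every critical path, so each week cut from Excavate cuts the finish by one (this holds down to a finish of 9).
Need 17 − 10 = 7 weeks off Excavate → Excavate becomes 2 weeks, finish becomes 10.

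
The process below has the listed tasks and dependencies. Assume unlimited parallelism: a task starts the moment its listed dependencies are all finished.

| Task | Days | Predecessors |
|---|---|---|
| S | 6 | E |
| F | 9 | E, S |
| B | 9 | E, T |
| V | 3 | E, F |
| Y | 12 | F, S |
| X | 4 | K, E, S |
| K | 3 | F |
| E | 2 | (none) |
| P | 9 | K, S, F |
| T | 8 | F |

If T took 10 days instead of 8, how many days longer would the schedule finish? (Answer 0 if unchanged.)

2

Critical path before the change: E→S→F→T→B = 2+6+9+8+9 = 34 giving 34 days.
T lies on that path, so at 10 days the path becomes 36 days.
The critical path is still E→S→F→T→B; finish is now 36 days.
Change in finish: 36 − 34 = +2 days.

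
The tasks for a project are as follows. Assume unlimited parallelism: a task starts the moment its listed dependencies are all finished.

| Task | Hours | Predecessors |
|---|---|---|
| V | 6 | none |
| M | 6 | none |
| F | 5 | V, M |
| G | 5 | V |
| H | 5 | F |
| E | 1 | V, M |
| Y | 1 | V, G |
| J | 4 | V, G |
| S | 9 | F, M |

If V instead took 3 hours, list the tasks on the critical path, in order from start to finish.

The binding path is V→F→S = 6+5+9 = 20; finish at 20 hours.
V lies on that path, so at 3 hours the path becomes 17 hours.
Now M→F→S = 6+5+9 = 20 is longest, so the finish becomes 20 hours.

M, F, S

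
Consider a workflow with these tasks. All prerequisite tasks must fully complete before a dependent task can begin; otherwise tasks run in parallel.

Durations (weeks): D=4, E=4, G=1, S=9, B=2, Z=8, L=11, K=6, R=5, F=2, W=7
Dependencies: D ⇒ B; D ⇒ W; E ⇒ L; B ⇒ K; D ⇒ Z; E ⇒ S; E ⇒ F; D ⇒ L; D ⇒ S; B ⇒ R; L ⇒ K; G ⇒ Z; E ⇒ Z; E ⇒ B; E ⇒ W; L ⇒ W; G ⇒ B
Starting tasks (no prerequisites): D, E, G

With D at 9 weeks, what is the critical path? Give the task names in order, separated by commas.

D, L, W

As given, the longest chain is D→L→W = 4+11+7 = 22, so the finish is 22 weeks.
D is on the critical path; changing it to 9 makes that path 27 weeks.
That remains the longest chain; total 27 weeks.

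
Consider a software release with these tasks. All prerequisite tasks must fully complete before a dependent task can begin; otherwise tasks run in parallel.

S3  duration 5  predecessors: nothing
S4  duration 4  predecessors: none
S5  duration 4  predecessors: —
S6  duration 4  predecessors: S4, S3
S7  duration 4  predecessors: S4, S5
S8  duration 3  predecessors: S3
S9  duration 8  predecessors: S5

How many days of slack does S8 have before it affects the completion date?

S5→S9 = 4+8 = 12 sets the makespan at 12 days.
S8 finishes as early as 8 and must finish by 12.
Float = 12 − 8 = 4.

4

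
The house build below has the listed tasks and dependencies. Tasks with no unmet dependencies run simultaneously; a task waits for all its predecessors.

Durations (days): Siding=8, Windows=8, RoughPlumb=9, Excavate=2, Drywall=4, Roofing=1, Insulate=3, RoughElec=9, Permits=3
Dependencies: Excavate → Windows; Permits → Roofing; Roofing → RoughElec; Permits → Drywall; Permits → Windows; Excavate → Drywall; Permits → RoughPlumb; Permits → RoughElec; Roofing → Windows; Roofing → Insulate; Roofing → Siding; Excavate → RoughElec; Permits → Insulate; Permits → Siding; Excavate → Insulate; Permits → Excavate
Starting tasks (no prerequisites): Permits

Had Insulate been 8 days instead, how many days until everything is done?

14

Baseline: Permits→Excavate→RoughElec = 3+2+9 = 14 → 14 days.
Insulate is off the critical path — its longest chain is 8 days, giving 6 of slack.
That remains the longest chain; total 14 days.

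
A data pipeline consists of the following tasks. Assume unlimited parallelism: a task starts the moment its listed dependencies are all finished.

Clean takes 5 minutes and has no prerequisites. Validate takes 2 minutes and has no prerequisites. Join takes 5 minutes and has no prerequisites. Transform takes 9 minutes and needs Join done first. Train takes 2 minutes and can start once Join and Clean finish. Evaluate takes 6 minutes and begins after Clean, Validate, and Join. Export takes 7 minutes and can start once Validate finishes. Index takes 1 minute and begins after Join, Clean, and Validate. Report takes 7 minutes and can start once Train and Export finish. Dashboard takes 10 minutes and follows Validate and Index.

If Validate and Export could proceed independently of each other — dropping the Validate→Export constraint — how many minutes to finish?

Original critical path: Clean→Index→Dashboard = 5+1+10 = 16 ⇒ 16 minutes.
Without Validate→Export, Export's earliest start moves from 2 to 0.
After: Clean→Index→Dashboard = 5+1+10 = 16 → 16 minutes.

16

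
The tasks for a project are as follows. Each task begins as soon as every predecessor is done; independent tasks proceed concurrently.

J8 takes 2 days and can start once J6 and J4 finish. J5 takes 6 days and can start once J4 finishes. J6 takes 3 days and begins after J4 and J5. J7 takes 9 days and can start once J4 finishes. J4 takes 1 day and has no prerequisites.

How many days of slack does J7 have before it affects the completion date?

The longest chain is J4→J5→J6→J8 = 1+6+3+2 = 12; overall finish 12 days.
J7 finishes as early as 10 and must finish by 12.
So J7 can slip 12 − 10 = 2 days.

2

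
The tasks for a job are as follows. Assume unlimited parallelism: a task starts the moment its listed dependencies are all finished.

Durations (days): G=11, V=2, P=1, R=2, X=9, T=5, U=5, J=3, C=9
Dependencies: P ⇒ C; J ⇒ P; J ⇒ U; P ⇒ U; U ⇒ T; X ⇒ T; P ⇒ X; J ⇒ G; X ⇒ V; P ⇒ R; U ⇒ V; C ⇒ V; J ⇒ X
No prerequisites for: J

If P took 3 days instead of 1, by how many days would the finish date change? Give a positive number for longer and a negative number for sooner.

2

Baseline: J→P→X→T = 3+1+9+5 = 18 → 18 days.
P lies on that path, so at 3 days the path becomes 20 days.
That remains the longest chain; total 20 days.
Change in finish: 20 − 18 = +2 days.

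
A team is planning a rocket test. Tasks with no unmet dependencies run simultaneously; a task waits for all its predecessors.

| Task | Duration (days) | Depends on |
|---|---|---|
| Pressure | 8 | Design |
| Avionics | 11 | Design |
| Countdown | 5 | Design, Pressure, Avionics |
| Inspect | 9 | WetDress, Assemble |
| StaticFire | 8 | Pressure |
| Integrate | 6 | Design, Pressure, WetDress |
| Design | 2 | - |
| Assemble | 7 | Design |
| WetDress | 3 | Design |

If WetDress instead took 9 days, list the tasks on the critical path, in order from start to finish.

Design, WetDress, Inspect

The binding path is Design→Avionics→Countdown = 2+11+5 = 18; finish at 18 days.
The longest path through WetDress is only 14 days, so WetDress has float 4.
New critical path: Design→WetDress→Inspect = 2+9+9 = 20 ⇒ 20 days.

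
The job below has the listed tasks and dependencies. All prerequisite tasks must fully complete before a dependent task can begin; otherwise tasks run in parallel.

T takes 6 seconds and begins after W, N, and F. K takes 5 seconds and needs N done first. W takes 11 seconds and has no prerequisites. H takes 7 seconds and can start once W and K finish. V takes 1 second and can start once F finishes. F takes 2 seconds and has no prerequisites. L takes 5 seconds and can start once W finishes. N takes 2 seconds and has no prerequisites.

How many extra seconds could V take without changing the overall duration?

15

Critical path: W→H = 11+7 = 18, so the finish is 18 seconds.
Longest path through V: 3 seconds (earliest finish 3, latest finish 18).
Float = 18 − 3 = 15.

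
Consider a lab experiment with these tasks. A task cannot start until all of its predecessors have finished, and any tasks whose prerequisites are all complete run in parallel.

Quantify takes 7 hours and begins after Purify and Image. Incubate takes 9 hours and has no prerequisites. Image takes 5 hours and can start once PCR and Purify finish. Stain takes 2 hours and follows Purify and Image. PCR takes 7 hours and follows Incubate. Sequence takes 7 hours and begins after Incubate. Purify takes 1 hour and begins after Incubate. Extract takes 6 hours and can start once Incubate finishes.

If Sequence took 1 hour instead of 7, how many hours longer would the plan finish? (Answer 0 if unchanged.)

Actual critical path: Incubate→PCR→Image→Quantify = 9+7+5+7 = 28 ⇒ 28 hours.
The longest path through Sequence is only 16 hours, so Sequence has float 12.
That remains the longest chain; total 28 hours.
Change in finish: 28 − 28 = +0 hours.

0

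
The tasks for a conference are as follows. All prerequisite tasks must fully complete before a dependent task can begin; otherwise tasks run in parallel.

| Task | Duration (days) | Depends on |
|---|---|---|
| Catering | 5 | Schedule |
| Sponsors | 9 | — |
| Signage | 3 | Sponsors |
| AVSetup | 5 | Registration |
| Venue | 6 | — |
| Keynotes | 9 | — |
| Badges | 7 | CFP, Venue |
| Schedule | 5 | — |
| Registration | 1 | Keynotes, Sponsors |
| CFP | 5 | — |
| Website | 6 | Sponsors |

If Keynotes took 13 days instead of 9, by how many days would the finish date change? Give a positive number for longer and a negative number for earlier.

4

Critical path before the change: Keynotes→Registration→AVSetup = 9+1+5 = 15 giving 15 days.
Since Keynotes is critical, the +4 change carries straight to that chain (now 19 days).
No other chain overtakes it, so the finish is 19 days.
Change in finish: 19 − 15 = +4 days.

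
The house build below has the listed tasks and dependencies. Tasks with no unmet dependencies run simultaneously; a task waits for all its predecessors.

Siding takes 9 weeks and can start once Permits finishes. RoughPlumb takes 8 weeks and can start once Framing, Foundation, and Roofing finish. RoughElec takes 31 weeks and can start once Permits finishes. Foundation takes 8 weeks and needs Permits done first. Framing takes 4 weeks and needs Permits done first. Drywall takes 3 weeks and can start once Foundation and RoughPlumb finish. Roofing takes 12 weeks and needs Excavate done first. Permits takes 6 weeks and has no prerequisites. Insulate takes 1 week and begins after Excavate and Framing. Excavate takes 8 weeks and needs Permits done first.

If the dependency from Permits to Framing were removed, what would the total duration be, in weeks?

Original critical path: Permits→Excavate→Roofing→RoughPlumb→Drywall = 6+8+12+8+3 = 37 ⇒ 37 weeks.
Without Permits→Framing, Framing's earliest start moves from 6 to 0.
New critical path: Permits→Excavate→Roofing→RoughPlumb→Drywall = 6+8+12+8+3 = 37 ⇒ 37 weeks.

37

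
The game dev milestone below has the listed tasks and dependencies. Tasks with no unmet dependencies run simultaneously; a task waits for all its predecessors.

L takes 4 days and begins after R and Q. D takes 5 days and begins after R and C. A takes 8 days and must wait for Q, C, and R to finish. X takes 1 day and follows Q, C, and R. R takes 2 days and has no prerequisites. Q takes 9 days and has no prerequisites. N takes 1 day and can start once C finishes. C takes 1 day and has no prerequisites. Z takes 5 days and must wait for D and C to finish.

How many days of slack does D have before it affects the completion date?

5

Q→A = 9+8 = 17 sets the makespan at 17 days.
The longest chain containing D totals 12 days.
So D can slip 12 − 7 = 5 days.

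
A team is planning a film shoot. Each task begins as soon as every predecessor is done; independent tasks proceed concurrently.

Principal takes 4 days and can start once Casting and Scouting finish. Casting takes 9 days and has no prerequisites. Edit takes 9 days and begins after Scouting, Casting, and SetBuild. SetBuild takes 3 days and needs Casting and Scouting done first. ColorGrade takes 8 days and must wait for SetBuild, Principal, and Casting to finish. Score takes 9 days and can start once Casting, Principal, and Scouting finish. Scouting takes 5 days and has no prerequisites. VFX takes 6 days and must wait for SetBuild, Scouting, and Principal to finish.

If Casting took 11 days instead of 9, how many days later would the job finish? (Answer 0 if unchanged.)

Baseline: Casting→Principal→Score = 9+4+9 = 22 → 22 days.
Since Casting is critical, the +2 change carries straight to that chain (now 24 days).
The critical path is still Casting→Principal→Score; finish is now 24 days.
Change in finish: 24 − 22 = +2 days.

2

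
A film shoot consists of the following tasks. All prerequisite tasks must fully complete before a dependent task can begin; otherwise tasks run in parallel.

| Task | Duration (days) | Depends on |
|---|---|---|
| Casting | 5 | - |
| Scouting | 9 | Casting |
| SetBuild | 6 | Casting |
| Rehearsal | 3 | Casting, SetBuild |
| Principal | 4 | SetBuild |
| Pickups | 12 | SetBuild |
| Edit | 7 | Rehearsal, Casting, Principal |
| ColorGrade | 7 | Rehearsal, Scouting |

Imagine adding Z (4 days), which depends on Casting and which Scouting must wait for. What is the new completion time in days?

Originally the job takes 23 days.
With Z inserted, Scouting now waits for max(Casting, Z).
New critical path: Casting→Z→Scouting→ColorGrade = 5+4+9+7 = 25 ⇒ 25 days.

25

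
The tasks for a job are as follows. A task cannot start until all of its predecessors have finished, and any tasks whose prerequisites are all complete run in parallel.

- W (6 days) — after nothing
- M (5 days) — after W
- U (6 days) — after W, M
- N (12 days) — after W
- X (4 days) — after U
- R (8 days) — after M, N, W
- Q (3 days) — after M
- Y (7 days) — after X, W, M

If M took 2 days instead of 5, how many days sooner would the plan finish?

2

The binding path is W→M→U→X→Y = 6+5+6+4+7 = 28; finish at 28 days.
Since M is critical, the -3 change carries straight to that chain (now 25 days).
New critical path: W→N→R = 6+12+8 = 26 ⇒ 26 days.
Change in finish: 26 − 28 = -2 days.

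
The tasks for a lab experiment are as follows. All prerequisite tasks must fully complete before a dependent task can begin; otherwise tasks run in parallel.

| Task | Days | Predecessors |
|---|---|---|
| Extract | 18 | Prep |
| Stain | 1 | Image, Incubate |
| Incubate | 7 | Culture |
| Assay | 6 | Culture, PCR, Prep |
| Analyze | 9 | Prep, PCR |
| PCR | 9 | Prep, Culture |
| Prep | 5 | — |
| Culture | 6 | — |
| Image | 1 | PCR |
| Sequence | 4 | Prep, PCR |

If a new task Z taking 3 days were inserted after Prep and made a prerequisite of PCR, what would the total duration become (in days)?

Originally the plan takes 24 days.
With Z inserted, PCR now waits for max(Prep, Culture, Z).
New critical path: Prep→Z→PCR→Analyze = 5+3+9+9 = 26 ⇒ 26 days.

26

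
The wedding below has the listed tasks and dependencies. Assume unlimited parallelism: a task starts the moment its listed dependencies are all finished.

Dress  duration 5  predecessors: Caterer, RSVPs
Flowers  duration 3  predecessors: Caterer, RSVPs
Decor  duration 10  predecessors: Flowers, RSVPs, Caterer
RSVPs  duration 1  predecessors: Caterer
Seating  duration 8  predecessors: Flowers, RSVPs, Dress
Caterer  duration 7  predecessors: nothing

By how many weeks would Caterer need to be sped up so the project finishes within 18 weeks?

Current finish: 21 weeks; target: 18.
Caterer is on every critical path, so each week cut from Caterer cuts the finish by one (this holds down to a finish of 15).
Need 21 − 18 = 3 weeks off Caterer → Caterer becomes 4 weeks, finish becomes 18.

3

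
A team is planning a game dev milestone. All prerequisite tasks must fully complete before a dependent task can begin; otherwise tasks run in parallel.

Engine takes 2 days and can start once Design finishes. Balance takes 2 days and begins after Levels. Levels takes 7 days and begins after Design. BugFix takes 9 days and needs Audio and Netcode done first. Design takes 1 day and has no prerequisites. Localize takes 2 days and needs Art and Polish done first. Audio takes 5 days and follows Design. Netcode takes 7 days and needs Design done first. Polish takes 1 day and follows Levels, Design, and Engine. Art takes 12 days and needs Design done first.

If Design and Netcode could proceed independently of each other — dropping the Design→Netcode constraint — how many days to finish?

16

Original critical path: Design→Netcode→BugFix = 1+7+9 = 17 ⇒ 17 days.
Without Design→Netcode, Netcode's earliest start moves from 1 to 0.
After: Netcode→BugFix = 7+9 = 16 → 16 days.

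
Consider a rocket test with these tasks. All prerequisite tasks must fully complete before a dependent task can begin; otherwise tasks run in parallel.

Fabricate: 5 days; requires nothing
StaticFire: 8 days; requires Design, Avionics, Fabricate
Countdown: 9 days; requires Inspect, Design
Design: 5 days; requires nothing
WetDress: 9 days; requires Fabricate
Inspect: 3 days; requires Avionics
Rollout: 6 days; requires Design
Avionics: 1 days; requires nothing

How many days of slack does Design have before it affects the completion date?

Design→Countdown = 5+9 = 14 sets the makespan at 14 days.
The longest chain containing Design totals 14 days.
Float = 14 − 14 = 0.

0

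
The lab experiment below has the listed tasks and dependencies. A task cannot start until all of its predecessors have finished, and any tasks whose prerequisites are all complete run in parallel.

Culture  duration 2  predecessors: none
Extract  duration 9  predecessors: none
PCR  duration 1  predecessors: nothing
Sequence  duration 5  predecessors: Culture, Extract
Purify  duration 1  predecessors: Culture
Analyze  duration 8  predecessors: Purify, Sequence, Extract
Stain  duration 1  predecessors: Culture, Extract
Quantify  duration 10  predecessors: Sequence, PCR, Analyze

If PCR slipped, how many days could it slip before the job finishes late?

The longest chain is Extract→Sequence→Analyze→Quantify = 9+5+8+10 = 32; overall finish 32 days.
The longest chain containing PCR totals 11 days.
Slack of PCR = 21 − 0 = 21 days.

21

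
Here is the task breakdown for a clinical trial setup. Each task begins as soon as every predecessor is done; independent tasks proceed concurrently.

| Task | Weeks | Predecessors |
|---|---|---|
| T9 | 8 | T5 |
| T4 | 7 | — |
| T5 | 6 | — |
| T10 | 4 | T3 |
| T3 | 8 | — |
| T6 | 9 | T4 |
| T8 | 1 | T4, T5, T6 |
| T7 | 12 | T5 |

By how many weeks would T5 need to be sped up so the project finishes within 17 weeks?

1

Current finish: 18 weeks; target: 17.
T5 is on every critical path, so each week cut from T5 cuts the finish by one (this holds down to a finish of 17).
Need 18 − 17 = 1 week off T5 → T5 becomes 5 weeks, finish becomes 17.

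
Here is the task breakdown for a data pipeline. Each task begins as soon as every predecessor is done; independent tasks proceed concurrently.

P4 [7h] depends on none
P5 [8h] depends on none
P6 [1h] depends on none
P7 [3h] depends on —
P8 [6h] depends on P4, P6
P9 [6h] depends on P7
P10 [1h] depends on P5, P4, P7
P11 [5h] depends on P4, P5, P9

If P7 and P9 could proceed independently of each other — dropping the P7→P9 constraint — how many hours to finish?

13

Before: longest chain P7→P9→P11 = 3+6+5 = 14, finish 14.
Without P7→P9, P9's earliest start moves from 3 to 0.
New critical path: P4→P8 = 7+6 = 13 ⇒ 13 hours.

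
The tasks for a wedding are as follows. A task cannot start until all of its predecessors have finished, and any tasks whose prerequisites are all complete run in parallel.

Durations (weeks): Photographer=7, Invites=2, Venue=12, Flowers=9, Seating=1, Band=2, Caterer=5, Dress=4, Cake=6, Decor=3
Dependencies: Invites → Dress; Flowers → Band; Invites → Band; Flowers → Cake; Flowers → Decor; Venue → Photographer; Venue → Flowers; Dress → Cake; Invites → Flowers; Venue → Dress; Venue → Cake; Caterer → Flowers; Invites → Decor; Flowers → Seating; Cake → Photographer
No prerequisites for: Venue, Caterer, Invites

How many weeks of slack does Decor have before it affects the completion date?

The longest chain is Venue→Flowers→Cake→Photographer = 12+9+6+7 = 34; overall finish 34 weeks.
Decor finishes as early as 24 and must finish by 34.
So Decor can slip 34 − 24 = 10 weeks.

10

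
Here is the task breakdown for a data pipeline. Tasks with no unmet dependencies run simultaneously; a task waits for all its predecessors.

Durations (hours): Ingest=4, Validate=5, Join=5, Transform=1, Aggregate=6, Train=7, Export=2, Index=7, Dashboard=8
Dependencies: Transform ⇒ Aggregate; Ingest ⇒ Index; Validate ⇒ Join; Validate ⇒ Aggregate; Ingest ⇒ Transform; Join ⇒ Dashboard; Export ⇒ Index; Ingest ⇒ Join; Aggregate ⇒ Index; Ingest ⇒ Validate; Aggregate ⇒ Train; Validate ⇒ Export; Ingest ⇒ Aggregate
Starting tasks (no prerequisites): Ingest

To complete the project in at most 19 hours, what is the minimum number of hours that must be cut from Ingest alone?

3

Current finish: 22 hours; target: 19.
Ingest is on every critical path, so each hour cut from Ingest cuts the finish by one (this holds down to a finish of 19).
Need 22 − 19 = 3 hours off Ingest → Ingest becomes 1 hour, finish becomes 19.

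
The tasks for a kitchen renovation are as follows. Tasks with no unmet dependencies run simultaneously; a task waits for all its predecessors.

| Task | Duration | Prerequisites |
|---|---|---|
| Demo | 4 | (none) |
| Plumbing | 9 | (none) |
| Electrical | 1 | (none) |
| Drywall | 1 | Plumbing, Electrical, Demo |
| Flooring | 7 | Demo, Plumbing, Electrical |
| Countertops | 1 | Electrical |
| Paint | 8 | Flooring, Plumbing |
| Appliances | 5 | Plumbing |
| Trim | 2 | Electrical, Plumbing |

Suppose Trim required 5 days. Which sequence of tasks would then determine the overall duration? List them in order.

Plumbing, Flooring, Paint

Actual critical path: Plumbing→Flooring→Paint = 9+7+8 = 24 ⇒ 24 days.
Trim is off the critical path — its longest chain is 11 days, giving 13 of slack.
That remains the longest chain; total 24 days.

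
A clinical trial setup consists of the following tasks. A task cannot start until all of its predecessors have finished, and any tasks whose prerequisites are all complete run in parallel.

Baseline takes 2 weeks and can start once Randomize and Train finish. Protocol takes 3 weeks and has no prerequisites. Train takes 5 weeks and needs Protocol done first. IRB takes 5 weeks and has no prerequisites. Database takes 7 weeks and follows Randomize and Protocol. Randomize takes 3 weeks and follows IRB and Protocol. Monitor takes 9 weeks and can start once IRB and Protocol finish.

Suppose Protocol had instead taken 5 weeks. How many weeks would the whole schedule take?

Actual critical path: IRB→Randomize→Database = 5+3+7 = 15 ⇒ 15 weeks.
Protocol is off the critical path — its longest chain is 13 weeks, giving 2 of slack.
The binding chain switches to Protocol→Randomize→Database = 5+3+7 = 15; finish 15 weeks.

15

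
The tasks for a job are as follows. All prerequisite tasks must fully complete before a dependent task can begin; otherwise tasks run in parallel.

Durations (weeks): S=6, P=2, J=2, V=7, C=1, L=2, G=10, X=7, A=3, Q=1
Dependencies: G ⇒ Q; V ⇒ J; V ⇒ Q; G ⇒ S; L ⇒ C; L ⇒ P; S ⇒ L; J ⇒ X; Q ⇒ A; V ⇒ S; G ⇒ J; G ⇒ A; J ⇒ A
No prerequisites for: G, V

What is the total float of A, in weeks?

5

Critical path: G→S→L→P = 10+6+2+2 = 20, so the finish is 20 weeks.
The longest chain containing A totals 15 weeks.
Float = 20 − 15 = 5.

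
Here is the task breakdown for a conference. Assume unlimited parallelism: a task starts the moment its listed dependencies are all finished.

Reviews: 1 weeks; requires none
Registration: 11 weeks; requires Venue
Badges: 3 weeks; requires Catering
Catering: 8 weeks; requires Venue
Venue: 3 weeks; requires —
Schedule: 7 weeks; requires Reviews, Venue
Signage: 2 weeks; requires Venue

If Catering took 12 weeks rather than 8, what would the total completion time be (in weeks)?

18

Actual critical path: Venue→Catering→Badges = 3+8+3 = 14 ⇒ 14 weeks.
Catering lies on that path, so at 12 weeks the path becomes 18 weeks.
No other chain overtakes it, so the finish is 18 weeks.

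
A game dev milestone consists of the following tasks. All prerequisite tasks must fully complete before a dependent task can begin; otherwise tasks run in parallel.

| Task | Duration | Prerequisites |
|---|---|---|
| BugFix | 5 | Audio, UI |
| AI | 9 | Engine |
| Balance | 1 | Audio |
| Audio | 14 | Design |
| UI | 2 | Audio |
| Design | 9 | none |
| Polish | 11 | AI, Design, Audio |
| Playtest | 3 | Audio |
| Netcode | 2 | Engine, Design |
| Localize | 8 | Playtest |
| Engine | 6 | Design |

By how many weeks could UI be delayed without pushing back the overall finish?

Design→Engine→AI→Polish = 9+6+9+11 = 35 sets the makespan at 35 weeks.
Longest path through UI: 30 weeks (earliest finish 25, latest finish 30).
Float = 35 − 30 = 5.

5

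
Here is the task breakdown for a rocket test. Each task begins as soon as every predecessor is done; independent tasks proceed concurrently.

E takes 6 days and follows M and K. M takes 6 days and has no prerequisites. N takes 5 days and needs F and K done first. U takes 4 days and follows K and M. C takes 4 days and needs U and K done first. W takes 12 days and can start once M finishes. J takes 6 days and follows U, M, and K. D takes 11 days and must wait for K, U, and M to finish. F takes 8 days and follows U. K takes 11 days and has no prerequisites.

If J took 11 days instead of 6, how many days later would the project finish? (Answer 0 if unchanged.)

As given, the longest chain is K→U→F→N = 11+4+8+5 = 28, so the finish is 28 days.
The longest path through J is only 21 days, so J has float 7.
The critical path is still K→U→F→N; finish is now 28 days.
Change in finish: 28 − 28 = +0 days.

0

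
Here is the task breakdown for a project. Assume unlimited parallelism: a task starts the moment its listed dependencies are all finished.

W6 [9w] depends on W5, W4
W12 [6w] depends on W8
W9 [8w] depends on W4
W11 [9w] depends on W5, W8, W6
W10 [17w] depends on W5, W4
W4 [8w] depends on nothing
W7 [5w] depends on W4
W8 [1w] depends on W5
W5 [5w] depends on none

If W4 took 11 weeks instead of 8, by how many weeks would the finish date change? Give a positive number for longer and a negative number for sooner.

Actual critical path: W4→W6→W11 = 8+9+9 = 26 ⇒ 26 weeks.
W4 lies on that path, so at 11 weeks the path becomes 29 weeks.
The critical path is still W4→W6→W11; finish is now 29 weeks.
Change in finish: 29 − 26 = +3 weeks.

3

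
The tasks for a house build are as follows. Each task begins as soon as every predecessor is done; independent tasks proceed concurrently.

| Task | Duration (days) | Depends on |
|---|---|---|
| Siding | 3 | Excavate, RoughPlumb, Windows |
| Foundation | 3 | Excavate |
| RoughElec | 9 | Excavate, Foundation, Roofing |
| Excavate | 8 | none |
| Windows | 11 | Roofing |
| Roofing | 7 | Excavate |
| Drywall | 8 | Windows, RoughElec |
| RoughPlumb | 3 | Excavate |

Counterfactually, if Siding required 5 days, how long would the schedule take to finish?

34

Baseline: Excavate→Roofing→Windows→Drywall = 8+7+11+8 = 34 → 34 days.
Siding is off the critical path — its longest chain is 29 days, giving 5 of slack.
That remains the longest chain; total 34 days.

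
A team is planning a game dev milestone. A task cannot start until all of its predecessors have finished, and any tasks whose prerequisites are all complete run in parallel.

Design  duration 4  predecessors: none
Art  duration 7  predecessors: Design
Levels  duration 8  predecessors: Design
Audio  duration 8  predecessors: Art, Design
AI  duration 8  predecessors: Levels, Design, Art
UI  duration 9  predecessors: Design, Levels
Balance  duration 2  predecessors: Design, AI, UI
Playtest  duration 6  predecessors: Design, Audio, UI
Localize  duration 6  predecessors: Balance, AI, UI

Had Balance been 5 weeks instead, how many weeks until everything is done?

32

As given, the longest chain is Design→Levels→UI→Balance→Localize = 4+8+9+2+6 = 29, so the finish is 29 weeks.
Since Balance is critical, the +3 change carries straight to that chain (now 32 weeks).
That remains the longest chain; total 32 weeks.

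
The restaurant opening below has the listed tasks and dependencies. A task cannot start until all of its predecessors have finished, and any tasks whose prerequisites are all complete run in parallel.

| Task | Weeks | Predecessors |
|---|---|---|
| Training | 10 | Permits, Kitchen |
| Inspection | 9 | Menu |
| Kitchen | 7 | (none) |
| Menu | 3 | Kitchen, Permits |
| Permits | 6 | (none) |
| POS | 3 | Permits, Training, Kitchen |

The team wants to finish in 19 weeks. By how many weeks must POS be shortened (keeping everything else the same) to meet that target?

1

Current finish: 20 weeks; target: 19.
POS is on every critical path, so each week cut from POS cuts the finish by one (this holds down to a finish of 19).
Need 20 − 19 = 1 week off POS → POS becomes 2 weeks, finish becomes 19.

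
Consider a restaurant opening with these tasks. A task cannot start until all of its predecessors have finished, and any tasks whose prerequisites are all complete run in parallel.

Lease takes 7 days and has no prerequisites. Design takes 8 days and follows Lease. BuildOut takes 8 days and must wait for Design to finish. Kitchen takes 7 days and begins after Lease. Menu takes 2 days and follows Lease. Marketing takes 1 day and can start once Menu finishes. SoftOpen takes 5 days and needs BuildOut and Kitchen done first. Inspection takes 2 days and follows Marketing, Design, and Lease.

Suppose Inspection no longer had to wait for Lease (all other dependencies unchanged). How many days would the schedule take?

Before: longest chain Lease→Design→BuildOut→SoftOpen = 7+8+8+5 = 28, finish 28.
Dropping Lease→Inspection doesn't change Inspection's earliest start (15); another predecessor still binds.
After: Lease→Design→BuildOut→SoftOpen = 7+8+8+5 = 28 → 28 days.

28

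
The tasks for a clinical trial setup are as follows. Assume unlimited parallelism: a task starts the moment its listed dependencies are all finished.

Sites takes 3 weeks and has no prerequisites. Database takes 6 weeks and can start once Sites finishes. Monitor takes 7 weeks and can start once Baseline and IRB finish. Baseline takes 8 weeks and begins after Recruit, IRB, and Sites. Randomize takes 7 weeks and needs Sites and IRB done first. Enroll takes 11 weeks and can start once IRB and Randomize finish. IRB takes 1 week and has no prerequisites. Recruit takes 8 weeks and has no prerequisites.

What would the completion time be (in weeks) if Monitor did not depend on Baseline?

Before: longest chain Recruit→Baseline→Monitor = 8+8+7 = 23, finish 23.
Without Baseline→Monitor, Monitor's earliest start moves from 16 to 1.
The longest chain is now Sites→Randomize→Enroll = 3+7+11 = 21, so the job takes 21 weeks.

21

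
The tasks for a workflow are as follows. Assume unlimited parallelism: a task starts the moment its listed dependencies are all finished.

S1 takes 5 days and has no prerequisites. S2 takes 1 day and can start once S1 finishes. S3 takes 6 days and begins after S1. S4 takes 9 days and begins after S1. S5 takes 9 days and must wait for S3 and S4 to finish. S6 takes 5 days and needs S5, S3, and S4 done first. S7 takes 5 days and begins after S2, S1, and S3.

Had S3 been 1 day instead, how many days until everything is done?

Critical path before the change: S1→S4→S5→S6 = 5+9+9+5 = 28 giving 28 days.
S3 is off the critical path — its longest chain is 25 days, giving 3 of slack.
No other chain overtakes it, so the finish is 28 days.

28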